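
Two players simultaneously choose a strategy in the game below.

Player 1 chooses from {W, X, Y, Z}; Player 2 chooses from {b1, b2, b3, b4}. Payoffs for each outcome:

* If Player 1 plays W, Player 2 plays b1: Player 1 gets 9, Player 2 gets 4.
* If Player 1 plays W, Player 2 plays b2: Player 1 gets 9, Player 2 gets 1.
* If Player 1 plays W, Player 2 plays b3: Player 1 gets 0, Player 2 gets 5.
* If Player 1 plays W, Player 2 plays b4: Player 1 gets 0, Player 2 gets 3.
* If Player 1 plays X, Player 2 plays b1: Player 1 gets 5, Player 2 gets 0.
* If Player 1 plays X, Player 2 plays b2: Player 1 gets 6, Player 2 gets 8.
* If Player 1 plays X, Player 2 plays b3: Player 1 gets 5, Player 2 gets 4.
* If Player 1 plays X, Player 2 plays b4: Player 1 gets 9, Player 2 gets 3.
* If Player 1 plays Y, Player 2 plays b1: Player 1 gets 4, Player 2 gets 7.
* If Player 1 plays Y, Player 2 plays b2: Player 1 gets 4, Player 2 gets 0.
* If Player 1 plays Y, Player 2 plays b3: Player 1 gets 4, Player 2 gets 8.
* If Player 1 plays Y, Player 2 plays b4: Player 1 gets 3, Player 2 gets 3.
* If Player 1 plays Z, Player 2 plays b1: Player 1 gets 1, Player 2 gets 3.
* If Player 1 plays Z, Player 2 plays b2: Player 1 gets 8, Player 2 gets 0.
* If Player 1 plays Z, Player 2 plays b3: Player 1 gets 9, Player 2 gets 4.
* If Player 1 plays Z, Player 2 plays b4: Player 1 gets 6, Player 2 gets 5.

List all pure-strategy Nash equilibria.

There is no pure-strategy Nash equilibrium.

(W, b1): Player 2 can switch to b3 (4 → 5). Not NE.
(W, b2): Player 2 can switch to b1 (1 → 4). Not NE.
(W, b3): Player 1 can switch to X (0 → 5). Not NE.
(W, b4): Player 1 can switch to X (0 → 9). Not NE.
(X, b1): Player 1 can switch to W (5 → 9). Not NE.
(X, b2): Player 1 can switch to W (6 → 9). Not NE.
(X, b3): Player 1 can switch to Z (5 → 9). Not NE.
(X, b4): Player 2 can switch to b2 (3 → 8). Not NE.
(Y, b1): Player 1 can switch to W (4 → 9). Not NE.
(Y, b2): Player 1 can switch to W (4 → 9). Not NE.
(The remaining 6 profiles each have a profitable deviation by the same check.)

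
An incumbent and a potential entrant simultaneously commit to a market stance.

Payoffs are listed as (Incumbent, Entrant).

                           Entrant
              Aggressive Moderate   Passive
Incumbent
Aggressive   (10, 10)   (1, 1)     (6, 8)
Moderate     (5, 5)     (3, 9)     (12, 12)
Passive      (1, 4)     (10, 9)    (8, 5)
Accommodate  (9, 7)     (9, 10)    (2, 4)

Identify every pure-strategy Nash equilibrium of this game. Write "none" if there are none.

Incumbent against Aggressive: payoffs 10, 5, 1, 9 → best response Aggressive.
Incumbent against Moderate: payoffs 1, 3, 10, 9 → best response Passive.
Incumbent against Passive: payoffs 6, 12, 8, 2 → best response Moderate.
Entrant against Aggressive: payoffs 10, 1, 8 → best response Aggressive.
Entrant against Moderate: payoffs 5, 9, 12 → best response Passive.
Entrant against Passive: payoffs 4, 9, 5 → best response Moderate.
Entrant against Accommodate: payoffs 7, 10, 4 → best response Moderate.
Mutual best responses: (Aggressive, Aggressive); (Moderate, Passive); (Passive, Moderate).

Pure-strategy Nash equilibria: (Aggressive, Aggressive) and (Moderate, Passive) and (Passive, Moderate)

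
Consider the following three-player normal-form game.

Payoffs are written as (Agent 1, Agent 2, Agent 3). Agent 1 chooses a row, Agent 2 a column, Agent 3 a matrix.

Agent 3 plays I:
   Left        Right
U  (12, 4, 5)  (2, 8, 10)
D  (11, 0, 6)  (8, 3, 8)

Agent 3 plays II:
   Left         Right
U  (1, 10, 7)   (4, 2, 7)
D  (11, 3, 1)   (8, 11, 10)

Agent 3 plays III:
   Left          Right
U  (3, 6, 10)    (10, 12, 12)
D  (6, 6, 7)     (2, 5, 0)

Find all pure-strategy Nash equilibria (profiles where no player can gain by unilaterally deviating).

Pure-strategy Nash equilibria: (U, Right, III) and (D, Left, III) and (D, Right, II)

For each player, find the best response to each opponent profile; mutual best responses are the pure NE.
Agent 1 against (Left, I): payoffs 12, 11 → best response U.
Agent 1 against (Left, II): payoffs 1, 11 → best response D.
Agent 1 against (Left, III): payoffs 3, 6 → best response D.
Agent 1 against (Right, I): payoffs 2, 8 → best response D.
Agent 1 against (Right, II): payoffs 4, 8 → best response D.
Agent 1 against (Right, III): payoffs 10, 2 → best response U.
Agent 2 against (U, I): payoffs 4, 8 → best response Right.
Agent 2 against (U, II): payoffs 10, 2 → best response Left.
Agent 2 against (U, III): payoffs 6, 12 → best response Right.
Agent 2 against (D, I): payoffs 0, 3 → best response Right.
Agent 2 against (D, II): payoffs 3, 11 → best response Right.
Agent 2 against (D, III): payoffs 6, 5 → best response Left.
Agent 3 against (U, Left): payoffs 5, 7, 10 → best response III.
Agent 3 against (U, Right): payoffs 10, 7, 12 → best response III.
Agent 3 against (D, Left): payoffs 6, 1, 7 → best response III.
Agent 3 against (D, Right): payoffs 8, 10, 0 → best response II.
Mutual best responses: (U, Right, III); (D, Left, III); (D, Right, II).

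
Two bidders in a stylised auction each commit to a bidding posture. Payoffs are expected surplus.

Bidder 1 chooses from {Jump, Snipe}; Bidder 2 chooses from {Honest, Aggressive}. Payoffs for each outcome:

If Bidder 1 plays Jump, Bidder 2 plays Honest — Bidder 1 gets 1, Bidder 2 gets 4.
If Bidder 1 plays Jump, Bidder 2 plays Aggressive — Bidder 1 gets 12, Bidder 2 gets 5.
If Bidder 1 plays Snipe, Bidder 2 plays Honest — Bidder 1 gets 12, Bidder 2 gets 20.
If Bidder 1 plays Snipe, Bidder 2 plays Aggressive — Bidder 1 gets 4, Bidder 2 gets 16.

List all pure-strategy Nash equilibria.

Mark each player's best response to every combination of opponents' strategies; a profile where every player is best-responding is a pure Nash equilibrium.
Bidder 1 against Honest: payoffs 1, 12 → best response Snipe.
Bidder 1 against Aggressive: payoffs 12, 4 → best response Jump.
Bidder 2 against Jump: payoffs 4, 5 → best response Aggressive.
Bidder 2 against Snipe: payoffs 20, 16 → best response Honest.
Mutual best responses: (Jump, Aggressive); (Snipe, Honest).

The pure Nash equilibria are (Jump, Aggressive); (Snipe, Honest).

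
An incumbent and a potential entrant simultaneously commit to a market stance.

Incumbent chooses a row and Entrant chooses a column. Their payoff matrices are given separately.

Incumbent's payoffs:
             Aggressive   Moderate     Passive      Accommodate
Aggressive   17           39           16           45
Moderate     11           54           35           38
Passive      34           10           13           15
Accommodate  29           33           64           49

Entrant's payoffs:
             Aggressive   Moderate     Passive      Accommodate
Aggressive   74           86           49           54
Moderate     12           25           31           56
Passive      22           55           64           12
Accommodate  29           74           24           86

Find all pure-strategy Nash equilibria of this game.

For each strategy profile, look for a profitable unilateral deviation.
(Aggressive, Aggressive): Incumbent can switch to Passive (17 → 34). Not NE.
(Aggressive, Moderate): Incumbent can switch to Moderate (39 → 54). Not NE.
(Aggressive, Passive): Incumbent can switch to Moderate (16 → 35). Not NE.
(Aggressive, Accommodate): Incumbent can switch to Accommodate (45 → 49). Not NE.
(Moderate, Aggressive): Incumbent can switch to Aggressive (11 → 17). Not NE.
(Moderate, Moderate): Entrant can switch to Passive (25 → 31). Not NE.
(Moderate, Passive): Incumbent can switch to Accommodate (35 → 64). Not NE.
(Moderate, Accommodate): Incumbent can switch to Aggressive (38 → 45). Not NE.
(Accommodate, Accommodate): Incumbent gets 49, best alternative 45; Entrant gets 86, best alternative 74. No profitable deviation — NE.
(The remaining 7 profiles each have a profitable deviation by the same check.)

Pure NE: (Accommodate, Accommodate)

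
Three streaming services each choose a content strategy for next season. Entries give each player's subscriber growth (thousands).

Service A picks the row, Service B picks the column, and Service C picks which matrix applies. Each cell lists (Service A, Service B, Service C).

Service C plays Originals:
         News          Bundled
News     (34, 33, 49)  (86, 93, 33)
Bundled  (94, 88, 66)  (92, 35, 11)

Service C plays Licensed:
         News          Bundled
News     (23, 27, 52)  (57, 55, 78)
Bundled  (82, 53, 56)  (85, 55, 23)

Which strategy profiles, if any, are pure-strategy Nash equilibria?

Pure-strategy Nash equilibria: (Bundled, News, Originals), (Bundled, Bundled, Licensed)

Service A against (News, Originals): payoffs 34, 94 → best response Bundled.
Service A against (News, Licensed): payoffs 23, 82 → best response Bundled.
Service A against (Bundled, Originals): payoffs 86, 92 → best response Bundled.
Service A against (Bundled, Licensed): payoffs 57, 85 → best response Bundled.
Service B against (News, Originals): payoffs 33, 93 → best response Bundled.
Service B against (News, Licensed): payoffs 27, 55 → best response Bundled.
Service B against (Bundled, Originals): payoffs 88, 35 → best response News.
Service B against (Bundled, Licensed): payoffs 53, 55 → best response Bundled.
Service C against (News, News): payoffs 49, 52 → best response Licensed.
Service C against (News, Bundled): payoffs 33, 78 → best response Licensed.
Service C against (Bundled, News): payoffs 66, 56 → best response Originals.
Service C against (Bundled, Bundled): payoffs 11, 23 → best response Licensed.
Mutual best responses: (Bundled, News, Originals); (Bundled, Bundled, Licensed).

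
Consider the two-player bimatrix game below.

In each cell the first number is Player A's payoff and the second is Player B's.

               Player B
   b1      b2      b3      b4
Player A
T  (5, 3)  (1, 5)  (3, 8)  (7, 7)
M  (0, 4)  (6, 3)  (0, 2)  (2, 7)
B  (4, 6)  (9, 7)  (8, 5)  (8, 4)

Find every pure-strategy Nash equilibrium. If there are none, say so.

Pure NE: (B, b2)

Mark each player's best response to every combination of opponents' strategies; a profile where every player is best-responding is a pure Nash equilibrium.
Player A against b1: payoffs 5, 0, 4 → best response T.
Player A against b2: payoffs 1, 6, 9 → best response B.
Player A against b3: payoffs 3, 0, 8 → best response B.
Player A against b4: payoffs 7, 2, 8 → best response B.
Player B against T: payoffs 3, 5, 8, 7 → best response b3.
Player B against M: payoffs 4, 3, 2, 7 → best response b4.
Player B against B: payoffs 6, 7, 5, 4 → best response b2.
Mutual best responses: (B, b2).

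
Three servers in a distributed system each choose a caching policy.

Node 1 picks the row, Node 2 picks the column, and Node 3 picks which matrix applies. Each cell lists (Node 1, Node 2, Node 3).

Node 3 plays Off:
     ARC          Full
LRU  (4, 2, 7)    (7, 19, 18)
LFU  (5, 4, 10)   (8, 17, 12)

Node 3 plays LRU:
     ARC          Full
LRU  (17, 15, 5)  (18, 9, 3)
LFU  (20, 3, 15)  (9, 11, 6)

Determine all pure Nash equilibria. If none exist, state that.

(LRU, ARC, Off): Node 1 can switch to LFU (4 → 5). Not NE.
(LRU, ARC, LRU): Node 1 can switch to LFU (17 → 20). Not NE.
(LRU, Full, Off): Node 1 can switch to LFU (7 → 8). Not NE.
(LRU, Full, LRU): Node 2 can switch to ARC (9 → 15). Not NE.
(LFU, ARC, Off): Node 2 can switch to Full (4 → 17). Not NE.
(LFU, ARC, LRU): Node 2 can switch to Full (3 → 11). Not NE.
(LFU, Full, Off): Node 1 gets 8, best alternative 7; Node 2 gets 17, best alternative 4; Node 3 gets 12, best alternative 6. No profitable deviation — NE.
(LFU, Full, LRU): Node 1 can switch to LRU (9 → 18). Not NE.

(LFU, Full, Off)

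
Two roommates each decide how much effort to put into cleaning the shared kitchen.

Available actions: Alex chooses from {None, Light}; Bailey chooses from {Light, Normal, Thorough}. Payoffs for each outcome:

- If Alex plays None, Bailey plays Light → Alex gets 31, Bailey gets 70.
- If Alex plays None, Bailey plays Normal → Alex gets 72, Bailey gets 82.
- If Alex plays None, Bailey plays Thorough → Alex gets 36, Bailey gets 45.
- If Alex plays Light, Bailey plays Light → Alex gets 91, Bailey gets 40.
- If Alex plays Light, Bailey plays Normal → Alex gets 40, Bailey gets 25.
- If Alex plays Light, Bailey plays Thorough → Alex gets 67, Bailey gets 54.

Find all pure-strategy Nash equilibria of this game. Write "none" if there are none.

The pure Nash equilibria are (None, Normal); (Light, Thorough).

Mark each player's best response to every combination of opponents' strategies; a profile where every player is best-responding is a pure Nash equilibrium.
Alex against Light: payoffs 31, 91 → best response Light.
Alex against Normal: payoffs 72, 40 → best response None.
Alex against Thorough: payoffs 36, 67 → best response Light.
Bailey against None: payoffs 70, 82, 45 → best response Normal.
Bailey against Light: payoffs 40, 25, 54 → best response Thorough.
Mutual best responses: (None, Normal); (Light, Thorough).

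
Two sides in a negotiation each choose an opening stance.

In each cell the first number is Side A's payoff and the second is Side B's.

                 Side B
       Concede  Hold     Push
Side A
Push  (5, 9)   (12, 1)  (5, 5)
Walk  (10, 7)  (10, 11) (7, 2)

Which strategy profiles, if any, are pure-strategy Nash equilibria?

This game has no pure Nash equilibrium.

For each strategy profile, look for a profitable unilateral deviation.
(Push, Concede): Side A can switch to Walk (5 → 10). Not NE.
(Push, Hold): Side B can switch to Concede (1 → 9). Not NE.
(Push, Push): Side A can switch to Walk (5 → 7). Not NE.
(Walk, Concede): Side B can switch to Hold (7 → 11). Not NE.
(Walk, Hold): Side A can switch to Push (10 → 12). Not NE.
(Walk, Push): Side B can switch to Concede (2 → 7). Not NE.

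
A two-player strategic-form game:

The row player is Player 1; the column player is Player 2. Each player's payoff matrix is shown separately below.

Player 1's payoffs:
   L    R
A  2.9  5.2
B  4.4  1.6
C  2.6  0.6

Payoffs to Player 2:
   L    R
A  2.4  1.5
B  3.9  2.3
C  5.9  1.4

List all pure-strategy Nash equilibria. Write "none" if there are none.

Player 1 against L: payoffs 2.9, 4.4, 2.6 → best response B.
Player 1 against R: payoffs 5.2, 1.6, 0.6 → best response A.
Player 2 against A: payoffs 2.4, 1.5 → best response L.
Player 2 against B: payoffs 3.9, 2.3 → best response L.
Player 2 against C: payoffs 5.9, 1.4 → best response L.
Mutual best responses: (B, L).

(B, L)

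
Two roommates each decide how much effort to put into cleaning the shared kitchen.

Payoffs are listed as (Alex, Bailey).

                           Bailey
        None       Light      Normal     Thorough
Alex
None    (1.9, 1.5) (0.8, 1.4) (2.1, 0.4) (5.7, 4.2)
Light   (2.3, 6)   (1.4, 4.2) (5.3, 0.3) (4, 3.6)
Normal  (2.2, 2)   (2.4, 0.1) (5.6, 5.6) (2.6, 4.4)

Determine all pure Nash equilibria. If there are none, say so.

(None, Thorough) and (Light, None) and (Normal, Normal)

For each player, find the best response to each opponent profile; mutual best responses are the pure NE.
Alex against None: payoffs 1.9, 2.3, 2.2 → best response Light.
Alex against Light: payoffs 0.8, 1.4, 2.4 → best response Normal.
Alex against Normal: payoffs 2.1, 5.3, 5.6 → best response Normal.
Alex against Thorough: payoffs 5.7, 4, 2.6 → best response None.
Bailey against None: payoffs 1.5, 1.4, 0.4, 4.2 → best response Thorough.
Bailey against Light: payoffs 6, 4.2, 0.3, 3.6 → best response None.
Bailey against Normal: payoffs 2, 0.1, 5.6, 4.4 → best response Normal.
Mutual best responses: (None, Thorough); (Light, None); (Normal, Normal).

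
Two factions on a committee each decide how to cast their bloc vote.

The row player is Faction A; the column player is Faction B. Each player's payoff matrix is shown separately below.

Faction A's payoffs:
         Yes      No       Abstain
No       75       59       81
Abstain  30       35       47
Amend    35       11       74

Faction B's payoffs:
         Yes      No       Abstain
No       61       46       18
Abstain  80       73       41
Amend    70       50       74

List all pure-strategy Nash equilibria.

Check each profile: it is a Nash equilibrium iff no player can strictly gain by switching unilaterally.
(No, Yes): Faction A gets 75, best alternative 35; Faction B gets 61, best alternative 46. No profitable deviation — NE.
(No, No): Faction B can switch to Yes (46 → 61). Not NE.
(No, Abstain): Faction B can switch to Yes (18 → 61). Not NE.
(Abstain, Yes): Faction A can switch to No (30 → 75). Not NE.
(Abstain, No): Faction A can switch to No (35 → 59). Not NE.
(Abstain, Abstain): Faction A can switch to No (47 → 81). Not NE.
(Amend, Yes): Faction A can switch to No (35 → 75). Not NE.
(Amend, No): Faction A can switch to No (11 → 59). Not NE.
(Amend, Abstain): Faction A can switch to No (74 → 81). Not NE.

(No, Yes)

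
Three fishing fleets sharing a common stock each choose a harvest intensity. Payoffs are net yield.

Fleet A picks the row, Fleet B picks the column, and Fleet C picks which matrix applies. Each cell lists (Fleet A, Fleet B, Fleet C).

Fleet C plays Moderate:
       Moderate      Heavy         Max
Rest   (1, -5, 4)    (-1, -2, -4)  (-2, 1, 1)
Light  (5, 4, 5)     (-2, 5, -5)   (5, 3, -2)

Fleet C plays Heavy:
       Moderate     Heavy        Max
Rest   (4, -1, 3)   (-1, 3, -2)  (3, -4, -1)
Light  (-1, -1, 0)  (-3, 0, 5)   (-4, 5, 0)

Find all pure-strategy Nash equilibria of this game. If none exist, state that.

(Rest, Moderate, Moderate): Fleet A can switch to Light (1 → 5). Not NE.
(Rest, Moderate, Heavy): Fleet B can switch to Heavy (-1 → 3). Not NE.
(Rest, Heavy, Moderate): Fleet B can switch to Max (-2 → 1). Not NE.
(Rest, Heavy, Heavy): Fleet A gets -1, best alternative -3; Fleet B gets 3, best alternative -1; Fleet C gets -2, best alternative -4. No profitable deviation — NE.
(Rest, Max, Moderate): Fleet A can switch to Light (-2 → 5). Not NE.
(Rest, Max, Heavy): Fleet B can switch to Moderate (-4 → -1). Not NE.
(Light, Moderate, Moderate): Fleet B can switch to Heavy (4 → 5). Not NE.
(The remaining 5 profiles each have a profitable deviation by the same check.)

The unique pure-strategy Nash equilibrium is (Rest, Heavy, Heavy).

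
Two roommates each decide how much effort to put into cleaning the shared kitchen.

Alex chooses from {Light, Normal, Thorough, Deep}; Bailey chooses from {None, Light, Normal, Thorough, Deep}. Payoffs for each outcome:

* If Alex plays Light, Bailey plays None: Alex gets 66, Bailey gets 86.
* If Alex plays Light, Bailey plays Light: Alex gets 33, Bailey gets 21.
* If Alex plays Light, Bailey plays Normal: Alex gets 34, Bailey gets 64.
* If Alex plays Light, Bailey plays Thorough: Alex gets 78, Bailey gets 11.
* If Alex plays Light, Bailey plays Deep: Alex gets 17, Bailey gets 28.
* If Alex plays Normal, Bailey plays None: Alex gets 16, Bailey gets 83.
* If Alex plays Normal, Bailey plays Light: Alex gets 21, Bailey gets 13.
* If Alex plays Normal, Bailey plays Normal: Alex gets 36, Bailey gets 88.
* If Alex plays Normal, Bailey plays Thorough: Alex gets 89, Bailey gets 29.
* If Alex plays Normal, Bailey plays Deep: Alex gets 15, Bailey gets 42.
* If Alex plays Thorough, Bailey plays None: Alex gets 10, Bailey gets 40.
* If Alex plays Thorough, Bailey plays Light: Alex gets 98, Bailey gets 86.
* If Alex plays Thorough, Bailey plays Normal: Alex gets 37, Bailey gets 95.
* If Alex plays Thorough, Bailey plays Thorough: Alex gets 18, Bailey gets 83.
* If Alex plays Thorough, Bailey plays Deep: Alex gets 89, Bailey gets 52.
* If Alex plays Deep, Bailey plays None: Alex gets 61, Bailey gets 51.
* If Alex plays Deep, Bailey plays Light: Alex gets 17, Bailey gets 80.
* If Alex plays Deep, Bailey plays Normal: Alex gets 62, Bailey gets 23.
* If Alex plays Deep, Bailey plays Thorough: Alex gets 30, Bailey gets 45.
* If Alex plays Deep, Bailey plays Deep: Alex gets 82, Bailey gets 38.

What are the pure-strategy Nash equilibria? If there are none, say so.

Mark each player's best response to every combination of opponents' strategies; a profile where every player is best-responding is a pure Nash equilibrium.
Alex against None: payoffs 66, 16, 10, 61 → best response Light.
Alex against Light: payoffs 33, 21, 98, 17 → best response Thorough.
Alex against Normal: payoffs 34, 36, 37, 62 → best response Deep.
Alex against Thorough: payoffs 78, 89, 18, 30 → best response Normal.
Alex against Deep: payoffs 17, 15, 89, 82 → best response Thorough.
Bailey against Light: payoffs 86, 21, 64, 11, 28 → best response None.
Bailey against Normal: payoffs 83, 13, 88, 29, 42 → best response Normal.
Bailey against Thorough: payoffs 40, 86, 95, 83, 52 → best response Normal.
Bailey against Deep: payoffs 51, 80, 23, 45, 38 → best response Light.
Mutual best responses: (Light, None).

The unique pure-strategy Nash equilibrium is (Light, None).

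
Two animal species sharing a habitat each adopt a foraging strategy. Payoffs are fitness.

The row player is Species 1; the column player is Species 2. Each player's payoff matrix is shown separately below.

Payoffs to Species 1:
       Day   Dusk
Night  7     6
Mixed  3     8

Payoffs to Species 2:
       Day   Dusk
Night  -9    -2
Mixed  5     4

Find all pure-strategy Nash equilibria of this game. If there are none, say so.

For each strategy profile, look for a profitable unilateral deviation.
(Night, Day): Species 2 can switch to Dusk (-9 → -2). Not NE.
(Night, Dusk): Species 1 can switch to Mixed (6 → 8). Not NE.
(Mixed, Day): Species 1 can switch to Night (3 → 7). Not NE.
(Mixed, Dusk): Species 2 can switch to Day (4 → 5). Not NE.

none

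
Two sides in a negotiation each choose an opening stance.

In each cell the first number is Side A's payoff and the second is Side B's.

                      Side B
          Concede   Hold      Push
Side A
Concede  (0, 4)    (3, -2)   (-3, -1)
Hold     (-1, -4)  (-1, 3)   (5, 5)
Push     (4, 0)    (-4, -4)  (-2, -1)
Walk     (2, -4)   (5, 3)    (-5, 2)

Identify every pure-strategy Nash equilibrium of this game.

The pure Nash equilibria are (Hold, Push) and (Push, Concede) and (Walk, Hold).

(Concede, Concede): Side A can switch to Push (0 → 4). Not NE.
(Concede, Hold): Side A can switch to Walk (3 → 5). Not NE.
(Concede, Push): Side A can switch to Hold (-3 → 5). Not NE.
(Hold, Concede): Side A can switch to Concede (-1 → 0). Not NE.
(Hold, Hold): Side A can switch to Concede (-1 → 3). Not NE.
(Hold, Push): Side A gets 5, best alternative -2; Side B gets 5, best alternative 3. No profitable deviation — NE.
(Push, Concede): Side A gets 4, best alternative 2; Side B gets 0, best alternative -1. No profitable deviation — NE.
(Push, Hold): Side A can switch to Concede (-4 → 3). Not NE.
(Push, Push): Side A can switch to Hold (-2 → 5). Not NE.
(Walk, Concede): Side A can switch to Push (2 → 4). Not NE.
(Walk, Hold): Side A gets 5, best alternative 3; Side B gets 3, best alternative 2. No profitable deviation — NE.
(Walk, Push): Side A can switch to Concede (-5 → -3). Not NE.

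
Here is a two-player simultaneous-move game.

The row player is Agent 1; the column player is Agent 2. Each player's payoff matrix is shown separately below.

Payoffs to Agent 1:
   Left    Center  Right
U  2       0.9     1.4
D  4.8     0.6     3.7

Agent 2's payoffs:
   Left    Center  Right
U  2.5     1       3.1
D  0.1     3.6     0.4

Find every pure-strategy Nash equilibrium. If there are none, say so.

No pure-strategy Nash equilibrium.

(U, Left): Agent 1 can switch to D (2 → 4.8). Not NE.
(U, Center): Agent 2 can switch to Left (1 → 2.5). Not NE.
(U, Right): Agent 1 can switch to D (1.4 → 3.7). Not NE.
(D, Left): Agent 2 can switch to Center (0.1 → 3.6). Not NE.
(D, Center): Agent 1 can switch to U (0.6 → 0.9). Not NE.
(D, Right): Agent 2 can switch to Center (0.4 → 3.6). Not NE.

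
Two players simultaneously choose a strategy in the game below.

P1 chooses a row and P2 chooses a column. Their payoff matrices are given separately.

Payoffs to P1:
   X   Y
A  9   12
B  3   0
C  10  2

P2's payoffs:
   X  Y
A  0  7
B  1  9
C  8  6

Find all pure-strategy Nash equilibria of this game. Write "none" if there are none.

The pure Nash equilibria are (A, Y) and (C, X).

For each strategy profile, look for a profitable unilateral deviation.
(A, X): P1 can switch to C (9 → 10). Not NE.
(A, Y): P1 gets 12, best alternative 2; P2 gets 7, best alternative 0. No profitable deviation — NE.
(B, X): P1 can switch to A (3 → 9). Not NE.
(B, Y): P1 can switch to A (0 → 12). Not NE.
(C, X): P1 gets 10, best alternative 9; P2 gets 8, best alternative 6. No profitable deviation — NE.
(C, Y): P1 can switch to A (2 → 12). Not NE.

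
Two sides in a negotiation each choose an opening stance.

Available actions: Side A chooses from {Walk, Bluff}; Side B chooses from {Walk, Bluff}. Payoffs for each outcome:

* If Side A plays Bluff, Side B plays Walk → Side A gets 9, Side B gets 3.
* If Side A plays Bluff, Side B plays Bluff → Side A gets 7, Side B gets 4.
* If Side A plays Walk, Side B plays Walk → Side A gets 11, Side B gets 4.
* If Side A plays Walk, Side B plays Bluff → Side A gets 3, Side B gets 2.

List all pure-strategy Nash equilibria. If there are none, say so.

Pure-strategy Nash equilibria: (Walk, Walk); (Bluff, Bluff)

For each player, find the best response to each opponent profile; mutual best responses are the pure NE.
Side A against Walk: payoffs 11, 9 → best response Walk.
Side A against Bluff: payoffs 3, 7 → best response Bluff.
Side B against Walk: payoffs 4, 2 → best response Walk.
Side B against Bluff: payoffs 3, 4 → best response Bluff.
Mutual best responses: (Walk, Walk); (Bluff, Bluff).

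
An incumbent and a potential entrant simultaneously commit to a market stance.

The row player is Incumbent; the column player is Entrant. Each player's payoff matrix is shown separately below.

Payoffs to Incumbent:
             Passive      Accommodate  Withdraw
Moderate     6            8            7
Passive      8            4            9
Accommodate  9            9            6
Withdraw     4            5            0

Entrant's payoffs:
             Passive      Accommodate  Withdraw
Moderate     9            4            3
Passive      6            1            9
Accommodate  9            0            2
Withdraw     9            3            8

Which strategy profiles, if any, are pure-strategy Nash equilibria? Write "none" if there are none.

(Moderate, Passive): Incumbent can switch to Passive (6 → 8). Not NE.
(Moderate, Accommodate): Incumbent can switch to Accommodate (8 → 9). Not NE.
(Moderate, Withdraw): Incumbent can switch to Passive (7 → 9). Not NE.
(Passive, Passive): Incumbent can switch to Accommodate (8 → 9). Not NE.
(Passive, Accommodate): Incumbent can switch to Moderate (4 → 8). Not NE.
(Passive, Withdraw): Incumbent gets 9, best alternative 7; Entrant gets 9, best alternative 6. No profitable deviation — NE.
(Accommodate, Passive): Incumbent gets 9, best alternative 8; Entrant gets 9, best alternative 2. No profitable deviation — NE.
(Accommodate, Accommodate): Entrant can switch to Passive (0 → 9). Not NE.
(The remaining 4 profiles each have a profitable deviation by the same check.)

The pure Nash equilibria are (Passive, Withdraw); (Accommodate, Passive).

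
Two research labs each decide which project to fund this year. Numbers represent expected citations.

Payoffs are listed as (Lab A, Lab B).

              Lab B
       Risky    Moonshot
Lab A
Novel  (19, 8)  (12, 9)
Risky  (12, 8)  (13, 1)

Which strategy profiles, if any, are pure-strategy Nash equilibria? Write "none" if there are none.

Mark each player's best response to every combination of opponents' strategies; a profile where every player is best-responding is a pure Nash equilibrium.
Lab A against Risky: payoffs 19, 12 → best response Novel.
Lab A against Moonshot: payoffs 12, 13 → best response Risky.
Lab B against Novel: payoffs 8, 9 → best response Moonshot.
Lab B against Risky: payoffs 8, 1 → best response Risky.
No profile is a mutual best response for all players.

No pure-strategy Nash equilibrium.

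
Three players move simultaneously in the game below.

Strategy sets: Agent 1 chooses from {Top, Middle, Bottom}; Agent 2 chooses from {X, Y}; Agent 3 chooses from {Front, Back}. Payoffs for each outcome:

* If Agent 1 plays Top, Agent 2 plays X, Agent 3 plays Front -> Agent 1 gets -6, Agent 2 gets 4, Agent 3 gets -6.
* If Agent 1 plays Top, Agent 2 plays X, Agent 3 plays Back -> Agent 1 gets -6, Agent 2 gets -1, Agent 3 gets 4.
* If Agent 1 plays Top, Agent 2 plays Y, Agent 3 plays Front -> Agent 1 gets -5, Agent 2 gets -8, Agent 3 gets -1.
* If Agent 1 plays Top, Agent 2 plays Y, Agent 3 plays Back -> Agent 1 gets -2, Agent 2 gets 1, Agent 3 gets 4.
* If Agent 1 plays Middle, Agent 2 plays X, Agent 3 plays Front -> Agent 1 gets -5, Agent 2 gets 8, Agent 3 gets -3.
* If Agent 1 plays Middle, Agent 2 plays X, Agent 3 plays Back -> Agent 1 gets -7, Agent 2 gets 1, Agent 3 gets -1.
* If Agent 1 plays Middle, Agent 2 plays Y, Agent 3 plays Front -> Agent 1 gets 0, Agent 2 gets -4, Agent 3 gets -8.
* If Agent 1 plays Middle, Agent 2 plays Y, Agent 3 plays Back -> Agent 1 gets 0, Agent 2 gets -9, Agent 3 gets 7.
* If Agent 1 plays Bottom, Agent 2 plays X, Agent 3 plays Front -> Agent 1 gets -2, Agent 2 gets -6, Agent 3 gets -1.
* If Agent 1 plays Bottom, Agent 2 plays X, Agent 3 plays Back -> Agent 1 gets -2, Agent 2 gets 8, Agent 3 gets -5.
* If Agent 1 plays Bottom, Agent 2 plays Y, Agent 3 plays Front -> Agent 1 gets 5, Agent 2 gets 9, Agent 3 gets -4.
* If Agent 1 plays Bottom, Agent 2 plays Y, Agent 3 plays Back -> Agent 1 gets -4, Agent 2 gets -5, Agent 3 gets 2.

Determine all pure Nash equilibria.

This game has no pure Nash equilibrium.

(Top, X, Front): Agent 1 can switch to Middle (-6 → -5). Not NE.
(Top, X, Back): Agent 1 can switch to Bottom (-6 → -2). Not NE.
(Top, Y, Front): Agent 1 can switch to Middle (-5 → 0). Not NE.
(Top, Y, Back): Agent 1 can switch to Middle (-2 → 0). Not NE.
(Middle, X, Front): Agent 1 can switch to Bottom (-5 → -2). Not NE.
(Middle, X, Back): Agent 1 can switch to Top (-7 → -6). Not NE.
(The remaining 6 profiles each have a profitable deviation by the same check.)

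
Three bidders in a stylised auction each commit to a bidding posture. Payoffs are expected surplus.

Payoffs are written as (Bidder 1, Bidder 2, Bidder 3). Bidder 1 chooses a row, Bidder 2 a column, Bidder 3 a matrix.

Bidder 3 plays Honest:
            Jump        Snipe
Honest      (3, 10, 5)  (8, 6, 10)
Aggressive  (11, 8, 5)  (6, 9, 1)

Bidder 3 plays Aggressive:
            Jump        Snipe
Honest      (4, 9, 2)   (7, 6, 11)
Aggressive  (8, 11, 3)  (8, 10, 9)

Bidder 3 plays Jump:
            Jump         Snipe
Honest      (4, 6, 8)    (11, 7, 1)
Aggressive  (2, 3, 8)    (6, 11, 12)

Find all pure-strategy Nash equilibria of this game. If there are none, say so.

This game has no pure Nash equilibrium.

Check each profile: it is a Nash equilibrium iff no player can strictly gain by switching unilaterally.
(Honest, Jump, Honest): Bidder 1 can switch to Aggressive (3 → 11). Not NE.
(Honest, Jump, Aggressive): Bidder 1 can switch to Aggressive (4 → 8). Not NE.
(Honest, Jump, Jump): Bidder 2 can switch to Snipe (6 → 7). Not NE.
(Honest, Snipe, Honest): Bidder 2 can switch to Jump (6 → 10). Not NE.
(Honest, Snipe, Aggressive): Bidder 1 can switch to Aggressive (7 → 8). Not NE.
(Honest, Snipe, Jump): Bidder 3 can switch to Honest (1 → 10). Not NE.
(Aggressive, Jump, Honest): Bidder 2 can switch to Snipe (8 → 9). Not NE.
(Aggressive, Jump, Aggressive): Bidder 3 can switch to Honest (3 → 5). Not NE.
(Aggressive, Jump, Jump): Bidder 1 can switch to Honest (2 → 4). Not NE.
(Aggressive, Snipe, Honest): Bidder 1 can switch to Honest (6 → 8). Not NE.
(The remaining 2 profiles each have a profitable deviation by the same check.)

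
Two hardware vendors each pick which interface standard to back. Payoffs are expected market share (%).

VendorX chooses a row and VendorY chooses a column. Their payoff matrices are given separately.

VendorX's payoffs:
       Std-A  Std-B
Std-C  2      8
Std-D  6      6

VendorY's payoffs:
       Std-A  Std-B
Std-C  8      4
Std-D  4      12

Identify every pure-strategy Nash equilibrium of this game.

This game has no pure Nash equilibrium.

Check each profile: it is a Nash equilibrium iff no player can strictly gain by switching unilaterally.
(Std-C, Std-A): VendorX can switch to Std-D (2 → 6). Not NE.
(Std-C, Std-B): VendorY can switch to Std-A (4 → 8). Not NE.
(Std-D, Std-A): VendorY can switch to Std-B (4 → 12). Not NE.
(Std-D, Std-B): VendorX can switch to Std-C (6 → 8). Not NE.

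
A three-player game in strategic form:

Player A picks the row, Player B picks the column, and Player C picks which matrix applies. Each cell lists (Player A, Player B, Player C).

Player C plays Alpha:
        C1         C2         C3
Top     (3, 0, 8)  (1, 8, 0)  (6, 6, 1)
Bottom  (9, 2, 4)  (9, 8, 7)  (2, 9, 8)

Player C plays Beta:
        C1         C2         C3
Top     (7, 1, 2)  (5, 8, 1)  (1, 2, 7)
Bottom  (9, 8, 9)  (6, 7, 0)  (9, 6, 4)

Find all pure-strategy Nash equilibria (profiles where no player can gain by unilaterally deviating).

The unique pure-strategy Nash equilibrium is (Bottom, C1, Beta).

For each strategy profile, look for a profitable unilateral deviation.
(Top, C1, Alpha): Player A can switch to Bottom (3 → 9). Not NE.
(Top, C1, Beta): Player A can switch to Bottom (7 → 9). Not NE.
(Top, C2, Alpha): Player A can switch to Bottom (1 → 9). Not NE.
(Top, C2, Beta): Player A can switch to Bottom (5 → 6). Not NE.
(Top, C3, Alpha): Player B can switch to C2 (6 → 8). Not NE.
(Top, C3, Beta): Player A can switch to Bottom (1 → 9). Not NE.
(Bottom, C1, Alpha): Player B can switch to C2 (2 → 8). Not NE.
(Bottom, C1, Beta): Player A gets 9, best alternative 7; Player B gets 8, best alternative 7; Player C gets 9, best alternative 4. No profitable deviation — NE.
(Bottom, C2, Alpha): Player B can switch to C3 (8 → 9). Not NE.
(Bottom, C2, Beta): Player B can switch to C1 (7 → 8). Not NE.
(Bottom, C3, Alpha): Player A can switch to Top (2 → 6). Not NE.
(Bottom, C3, Beta): Player B can switch to C1 (6 → 8). Not NE.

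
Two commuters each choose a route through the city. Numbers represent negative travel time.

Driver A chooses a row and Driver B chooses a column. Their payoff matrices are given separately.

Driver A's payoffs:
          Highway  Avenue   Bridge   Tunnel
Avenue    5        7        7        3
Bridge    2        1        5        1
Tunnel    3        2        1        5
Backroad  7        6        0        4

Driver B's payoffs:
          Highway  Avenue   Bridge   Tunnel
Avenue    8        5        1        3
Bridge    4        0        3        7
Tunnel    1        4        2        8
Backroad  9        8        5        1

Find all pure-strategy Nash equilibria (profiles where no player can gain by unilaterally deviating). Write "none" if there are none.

For each player, find the best response to each opponent profile; mutual best responses are the pure NE.
Driver A against Highway: payoffs 5, 2, 3, 7 → best response Backroad.
Driver A against Avenue: payoffs 7, 1, 2, 6 → best response Avenue.
Driver A against Bridge: payoffs 7, 5, 1, 0 → best response Avenue.
Driver A against Tunnel: payoffs 3, 1, 5, 4 → best response Tunnel.
Driver B against Avenue: payoffs 8, 5, 1, 3 → best response Highway.
Driver B against Bridge: payoffs 4, 0, 3, 7 → best response Tunnel.
Driver B against Tunnel: payoffs 1, 4, 2, 8 → best response Tunnel.
Driver B against Backroad: payoffs 9, 8, 5, 1 → best response Highway.
Mutual best responses: (Tunnel, Tunnel); (Backroad, Highway).

(Tunnel, Tunnel) and (Backroad, Highway)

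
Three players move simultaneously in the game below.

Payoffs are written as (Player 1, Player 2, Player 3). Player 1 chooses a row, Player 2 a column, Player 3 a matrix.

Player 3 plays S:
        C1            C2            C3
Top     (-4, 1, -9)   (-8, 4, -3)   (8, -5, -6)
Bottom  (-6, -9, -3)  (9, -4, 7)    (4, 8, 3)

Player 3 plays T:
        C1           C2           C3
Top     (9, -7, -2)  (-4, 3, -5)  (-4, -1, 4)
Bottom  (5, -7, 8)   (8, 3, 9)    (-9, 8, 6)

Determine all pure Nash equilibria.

For each player, find the best response to each opponent profile; mutual best responses are the pure NE.
Player 1 against (C1, S): payoffs -4, -6 → best response Top.
Player 1 against (C1, T): payoffs 9, 5 → best response Top.
Player 1 against (C2, S): payoffs -8, 9 → best response Bottom.
Player 1 against (C2, T): payoffs -4, 8 → best response Bottom.
Player 1 against (C3, S): payoffs 8, 4 → best response Top.
Player 1 against (C3, T): payoffs -4, -9 → best response Top.
Player 2 against (Top, S): payoffs 1, 4, -5 → best response C2.
Player 2 against (Top, T): payoffs -7, 3, -1 → best response C2.
Player 2 against (Bottom, S): payoffs -9, -4, 8 → best response C3.
Player 2 against (Bottom, T): payoffs -7, 3, 8 → best response C3.
Player 3 against (Top, C1): payoffs -9, -2 → best response T.
Player 3 against (Top, C2): payoffs -3, -5 → best response S.
Player 3 against (Top, C3): payoffs -6, 4 → best response T.
Player 3 against (Bottom, C1): payoffs -3, 8 → best response T.
Player 3 against (Bottom, C2): payoffs 7, 9 → best response T.
Player 3 against (Bottom, C3): payoffs 3, 6 → best response T.
No profile is a mutual best response for all players.

none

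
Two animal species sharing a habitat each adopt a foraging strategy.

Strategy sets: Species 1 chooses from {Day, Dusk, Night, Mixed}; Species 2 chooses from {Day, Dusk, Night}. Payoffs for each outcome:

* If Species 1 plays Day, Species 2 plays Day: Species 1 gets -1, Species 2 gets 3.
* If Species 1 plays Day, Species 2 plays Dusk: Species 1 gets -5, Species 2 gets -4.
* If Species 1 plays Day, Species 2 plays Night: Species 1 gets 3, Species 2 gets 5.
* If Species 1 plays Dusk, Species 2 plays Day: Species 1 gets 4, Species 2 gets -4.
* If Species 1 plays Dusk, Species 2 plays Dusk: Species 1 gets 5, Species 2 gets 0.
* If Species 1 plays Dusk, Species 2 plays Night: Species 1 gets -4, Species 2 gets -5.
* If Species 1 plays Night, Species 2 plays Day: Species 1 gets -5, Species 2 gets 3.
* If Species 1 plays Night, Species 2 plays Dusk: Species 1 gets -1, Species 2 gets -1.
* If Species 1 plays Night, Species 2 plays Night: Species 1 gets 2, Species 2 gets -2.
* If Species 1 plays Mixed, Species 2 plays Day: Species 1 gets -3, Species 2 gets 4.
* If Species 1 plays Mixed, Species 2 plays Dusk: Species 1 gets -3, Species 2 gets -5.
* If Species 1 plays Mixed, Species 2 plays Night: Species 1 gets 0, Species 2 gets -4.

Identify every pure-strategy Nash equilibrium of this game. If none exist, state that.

For each player, find the best response to each opponent profile; mutual best responses are the pure NE.
Species 1 against Day: payoffs -1, 4, -5, -3 → best response Dusk.
Species 1 against Dusk: payoffs -5, 5, -1, -3 → best response Dusk.
Species 1 against Night: payoffs 3, -4, 2, 0 → best response Day.
Species 2 against Day: payoffs 3, -4, 5 → best response Night.
Species 2 against Dusk: payoffs -4, 0, -5 → best response Dusk.
Species 2 against Night: payoffs 3, -1, -2 → best response Day.
Species 2 against Mixed: payoffs 4, -5, -4 → best response Day.
Mutual best responses: (Day, Night); (Dusk, Dusk).

Pure-strategy Nash equilibria: (Day, Night) and (Dusk, Dusk)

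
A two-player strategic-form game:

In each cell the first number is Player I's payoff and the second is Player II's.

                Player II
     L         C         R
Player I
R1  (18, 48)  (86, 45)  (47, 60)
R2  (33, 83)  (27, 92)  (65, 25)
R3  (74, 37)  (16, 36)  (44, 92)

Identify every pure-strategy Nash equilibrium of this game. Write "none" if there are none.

This game has no pure Nash equilibrium.

Player I against L: payoffs 18, 33, 74 → best response R3.
Player I against C: payoffs 86, 27, 16 → best response R1.
Player I against R: payoffs 47, 65, 44 → best response R2.
Player II against R1: payoffs 48, 45, 60 → best response R.
Player II against R2: payoffs 83, 92, 25 → best response C.
Player II against R3: payoffs 37, 36, 92 → best response R.
No profile is a mutual best response for all players.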